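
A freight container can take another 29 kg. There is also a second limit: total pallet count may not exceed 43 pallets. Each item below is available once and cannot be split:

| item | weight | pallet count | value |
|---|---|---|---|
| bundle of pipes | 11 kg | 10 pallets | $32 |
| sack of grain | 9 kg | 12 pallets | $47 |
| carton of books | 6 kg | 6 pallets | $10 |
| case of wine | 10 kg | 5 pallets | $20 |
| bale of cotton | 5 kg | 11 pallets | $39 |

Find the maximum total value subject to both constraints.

Feasible sets respecting both limits:
- bundle of pipes+sack of grain+bale of cotton: weight 25, pallet count 33, value 118
- sack of grain+case of wine+bale of cotton: weight 24, pallet count 28, value 106
- sack of grain+carton of books+bale of cotton: weight 20, pallet count 29, value 96
Best: $118.

$118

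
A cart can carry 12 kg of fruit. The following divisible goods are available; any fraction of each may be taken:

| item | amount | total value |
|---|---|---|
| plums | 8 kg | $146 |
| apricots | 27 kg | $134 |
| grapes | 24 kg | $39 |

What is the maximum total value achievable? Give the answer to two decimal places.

Take in order of value per unit:
- plums (146/8 per unit): all 8 → value 146, running total 146.00
- apricots (134/27 per unit): 4 of 27 → value 4×134/27 = 19.8519, running total 165.85
Total 165.85.

165.85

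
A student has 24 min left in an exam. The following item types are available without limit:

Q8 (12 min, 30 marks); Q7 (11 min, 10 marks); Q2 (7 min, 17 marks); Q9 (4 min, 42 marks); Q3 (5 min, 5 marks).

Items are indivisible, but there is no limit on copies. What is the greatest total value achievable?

252 marks

Best value-per-unit is Q9 at 42/4, and filling with it alone uses time 6×4=24. No mix of the others beats 6×42 = 252.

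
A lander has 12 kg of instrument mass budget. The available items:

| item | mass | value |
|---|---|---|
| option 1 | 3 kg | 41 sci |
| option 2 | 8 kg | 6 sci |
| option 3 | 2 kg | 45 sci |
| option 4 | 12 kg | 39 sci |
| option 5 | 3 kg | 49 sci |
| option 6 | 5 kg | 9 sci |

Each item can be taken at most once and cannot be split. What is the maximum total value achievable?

Check high-value combinations within 12 kg:
- option 1+option 3+option 5: mass 3+2+3=8, value 41+45+49=135
- option 3+option 5+option 6: mass 2+3+5=10, value 45+49+9=103
- option 1+option 5+option 6: mass 3+3+5=11, value 41+49+9=99
Best: 135 sci.

135 sci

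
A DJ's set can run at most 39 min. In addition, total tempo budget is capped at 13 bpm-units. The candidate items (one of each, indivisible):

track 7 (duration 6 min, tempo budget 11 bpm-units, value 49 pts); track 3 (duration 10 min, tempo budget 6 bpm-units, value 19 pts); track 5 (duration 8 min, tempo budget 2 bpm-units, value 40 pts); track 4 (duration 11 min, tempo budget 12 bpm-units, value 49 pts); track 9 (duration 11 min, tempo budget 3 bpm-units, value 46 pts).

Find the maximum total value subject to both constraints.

105 pts

Feasible sets respecting both limits:
- track 3+track 5+track 9: duration 29, tempo budget 11, value 105
- track 7+track 5: duration 14, tempo budget 13, value 89
- track 5+track 9: duration 19, tempo budget 5, value 86
Best: 105 pts.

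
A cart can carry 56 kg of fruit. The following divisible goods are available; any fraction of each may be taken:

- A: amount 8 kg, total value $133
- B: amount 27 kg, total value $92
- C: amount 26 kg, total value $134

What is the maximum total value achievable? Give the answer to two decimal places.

Take in order of value per unit:
- A (133/8 per unit): all 8 → value 133, running total 133.00
- C (134/26 per unit): all 26 → value 134, running total 267.00
- B (92/27 per unit): 22 of 27 → value 22×92/27 = 74.9630, running total 341.96
Total 341.96.

341.96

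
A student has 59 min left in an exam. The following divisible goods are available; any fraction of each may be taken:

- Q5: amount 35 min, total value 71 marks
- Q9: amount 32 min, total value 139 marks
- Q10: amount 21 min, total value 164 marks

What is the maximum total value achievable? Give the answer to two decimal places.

Take in order of value per unit:
- Q10 (164/21 per unit): all 21 → value 164, running total 164.00
- Q9 (139/32 per unit): all 32 → value 139, running total 303.00
- Q5 (71/35 per unit): 6 of 35 → value 6×71/35 = 12.1714, running total 315.17
Total 315.17.

315.17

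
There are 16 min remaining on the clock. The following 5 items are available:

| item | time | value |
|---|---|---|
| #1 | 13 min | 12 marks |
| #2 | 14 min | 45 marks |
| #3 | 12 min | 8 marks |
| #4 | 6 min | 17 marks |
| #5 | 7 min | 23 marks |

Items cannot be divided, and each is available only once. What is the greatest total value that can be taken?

45 marks

Check high-value combinations within 16 min:
- #2: time 14, value 45
- #4+#5: time 6+7=13, value 17+23=40
- #5: time 7, value 23
- #4: time 6, value 17
Best: 45 marks.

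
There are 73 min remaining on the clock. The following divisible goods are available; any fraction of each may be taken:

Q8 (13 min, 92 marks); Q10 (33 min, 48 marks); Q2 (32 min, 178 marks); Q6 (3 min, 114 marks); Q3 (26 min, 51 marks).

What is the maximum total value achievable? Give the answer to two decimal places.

Take in order of value per unit:
- Q6 (114/3 per unit): all 3 → value 114, running total 114.00
- Q8 (92/13 per unit): all 13 → value 92, running total 206.00
- Q2 (178/32 per unit): all 32 → value 178, running total 384.00
- Q3 (51/26 per unit): 25 of 26 → value 25×51/26 = 49.0385, running total 433.04
Total 433.04.

433.04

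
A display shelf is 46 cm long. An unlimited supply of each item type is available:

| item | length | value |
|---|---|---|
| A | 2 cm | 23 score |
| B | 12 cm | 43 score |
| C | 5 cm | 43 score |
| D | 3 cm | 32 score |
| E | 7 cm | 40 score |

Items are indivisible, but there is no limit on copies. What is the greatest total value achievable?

529 score

Best value-per-unit is A at 23/2, and filling with it alone uses length 23×2=46. No mix of the others beats 23×23 = 529.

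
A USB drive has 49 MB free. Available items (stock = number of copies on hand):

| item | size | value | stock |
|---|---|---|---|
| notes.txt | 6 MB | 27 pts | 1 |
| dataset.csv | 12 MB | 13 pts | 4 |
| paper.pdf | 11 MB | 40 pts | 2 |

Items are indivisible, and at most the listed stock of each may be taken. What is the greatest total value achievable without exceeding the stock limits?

Top feasible selections:
- 1×notes.txt + 1×dataset.csv + 2×paper.pdf: size 40, value 120
- 1×notes.txt + 2×paper.pdf: size 28, value 107
- 2×dataset.csv + 2×paper.pdf: size 46, value 106
- 1×dataset.csv + 2×paper.pdf: size 34, value 93
Best: 120 pts.

120 pts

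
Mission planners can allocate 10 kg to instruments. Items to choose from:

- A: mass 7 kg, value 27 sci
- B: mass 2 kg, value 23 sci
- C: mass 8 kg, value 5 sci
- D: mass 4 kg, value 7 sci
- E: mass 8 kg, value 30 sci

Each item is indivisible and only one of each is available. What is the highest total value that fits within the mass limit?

53 sci

Check high-value combinations within 10 kg:
- B+E: mass 2+8=10, value 23+30=53
- A+B: mass 7+2=9, value 27+23=50
- B+D: mass 2+4=6, value 23+7=30
Best: 53 sci.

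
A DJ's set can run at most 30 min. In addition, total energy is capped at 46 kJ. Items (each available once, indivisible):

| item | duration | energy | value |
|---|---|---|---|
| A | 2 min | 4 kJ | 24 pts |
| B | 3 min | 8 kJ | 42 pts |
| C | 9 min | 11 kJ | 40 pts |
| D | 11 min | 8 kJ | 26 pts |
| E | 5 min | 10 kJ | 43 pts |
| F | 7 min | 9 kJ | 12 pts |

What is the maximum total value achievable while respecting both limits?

Feasible sets respecting both limits:
- A+B+C+D+E: duration 30, energy 41, value 175
- A+B+C+E+F: duration 26, energy 42, value 161
- B+C+D+E: duration 28, energy 37, value 151
- A+B+C+E: duration 19, energy 33, value 149
Best: 175 pts.

175 pts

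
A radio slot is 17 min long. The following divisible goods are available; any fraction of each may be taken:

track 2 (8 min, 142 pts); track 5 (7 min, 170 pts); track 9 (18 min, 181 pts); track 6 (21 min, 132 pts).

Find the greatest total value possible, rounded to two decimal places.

332.11

Take in order of value per unit:
- track 5 (170/7 per unit): all 7 → value 170, running total 170.00
- track 2 (142/8 per unit): all 8 → value 142, running total 312.00
- track 9 (181/18 per unit): 2 of 18 → value 2×181/18 = 20.1111, running total 332.11
Total 332.11.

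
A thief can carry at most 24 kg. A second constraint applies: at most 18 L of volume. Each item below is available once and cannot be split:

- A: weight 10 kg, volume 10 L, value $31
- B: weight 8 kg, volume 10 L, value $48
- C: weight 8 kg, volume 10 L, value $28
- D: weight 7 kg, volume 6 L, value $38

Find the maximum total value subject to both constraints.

$86

Feasible sets respecting both limits:
- B+D: weight 15, volume 16, value 86
- A+D: weight 17, volume 16, value 69
- C+D: weight 15, volume 16, value 66
Best: $86.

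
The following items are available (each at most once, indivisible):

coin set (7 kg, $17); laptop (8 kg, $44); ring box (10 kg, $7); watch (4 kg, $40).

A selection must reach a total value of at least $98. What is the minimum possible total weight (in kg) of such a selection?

Subsets with value ≥ 98, sorted by total weight:
- coin set+laptop+watch: weight 19, value 101
- coin set+laptop+ring box+watch: weight 29, value 108
Minimum weight: 19 kg.

19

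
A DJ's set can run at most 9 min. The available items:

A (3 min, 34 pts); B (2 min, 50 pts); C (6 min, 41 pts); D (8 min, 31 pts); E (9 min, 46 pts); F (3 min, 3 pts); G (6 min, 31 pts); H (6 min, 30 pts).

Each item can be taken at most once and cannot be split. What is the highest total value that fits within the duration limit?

Check high-value combinations within 9 min:
- B+C: duration 2+6=8, value 50+41=91
- A+B+F: duration 3+2+3=8, value 34+50+3=87
- A+B: duration 3+2=5, value 34+50=84
- B+G: duration 2+6=8, value 50+31=81
Best: 91 pts.

91 pts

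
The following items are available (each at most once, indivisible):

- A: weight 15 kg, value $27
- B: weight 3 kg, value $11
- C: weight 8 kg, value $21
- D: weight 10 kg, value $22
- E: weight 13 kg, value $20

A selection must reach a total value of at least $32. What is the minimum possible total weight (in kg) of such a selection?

11

Subsets with value ≥ 32, sorted by total weight:
- B+C: weight 11, value 32
- B+D: weight 13, value 33
- C+D: weight 18, value 43
- A+B: weight 18, value 38
Minimum weight: 11 kg.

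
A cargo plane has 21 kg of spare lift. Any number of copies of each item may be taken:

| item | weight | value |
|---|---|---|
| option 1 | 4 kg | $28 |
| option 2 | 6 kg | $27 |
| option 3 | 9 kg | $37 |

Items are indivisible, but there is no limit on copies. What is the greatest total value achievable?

Best value-per-unit is option 1 at 28/4, and filling with it alone uses weight 5×4=20. No mix of the others beats 5×28 = 140.

$140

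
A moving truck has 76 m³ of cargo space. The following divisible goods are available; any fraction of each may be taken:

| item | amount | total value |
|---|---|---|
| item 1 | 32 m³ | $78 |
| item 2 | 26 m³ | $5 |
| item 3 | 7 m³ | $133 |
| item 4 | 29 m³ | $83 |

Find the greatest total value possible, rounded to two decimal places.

Take in order of value per unit:
- item 3 (133/7 per unit): all 7 → value 133, running total 133.00
- item 4 (83/29 per unit): all 29 → value 83, running total 216.00
- item 1 (78/32 per unit): all 32 → value 78, running total 294.00
- item 2 (5/26 per unit): 8 of 26 → value 8×5/26 = 1.5385, running total 295.54
Total 295.54.

295.54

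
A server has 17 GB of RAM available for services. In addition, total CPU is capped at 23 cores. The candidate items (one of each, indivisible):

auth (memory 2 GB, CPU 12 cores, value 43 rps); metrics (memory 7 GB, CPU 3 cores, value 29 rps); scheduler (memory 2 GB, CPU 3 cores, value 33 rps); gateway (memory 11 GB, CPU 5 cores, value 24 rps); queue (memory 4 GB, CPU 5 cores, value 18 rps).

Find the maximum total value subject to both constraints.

123 rps

Feasible sets respecting both limits:
- auth+metrics+scheduler+queue: memory 15, CPU 23, value 123
- auth+metrics+scheduler: memory 11, CPU 18, value 105
- auth+scheduler+gateway: memory 15, CPU 20, value 100
Best: 123 rps.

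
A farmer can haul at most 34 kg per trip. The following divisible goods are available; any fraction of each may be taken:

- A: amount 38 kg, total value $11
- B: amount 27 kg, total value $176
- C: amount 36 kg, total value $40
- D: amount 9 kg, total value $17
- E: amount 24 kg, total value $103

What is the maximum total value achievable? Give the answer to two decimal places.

Take in order of value per unit:
- B (176/27 per unit): all 27 → value 176, running total 176.00
- E (103/24 per unit): 7 of 24 → value 7×103/24 = 30.0417, running total 206.04
Total 206.04.

206.04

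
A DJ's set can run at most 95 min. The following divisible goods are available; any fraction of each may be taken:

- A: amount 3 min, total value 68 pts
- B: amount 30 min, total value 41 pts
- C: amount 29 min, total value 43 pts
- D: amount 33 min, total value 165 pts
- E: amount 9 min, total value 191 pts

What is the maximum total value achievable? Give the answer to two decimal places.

Take in order of value per unit:
- A (68/3 per unit): all 3 → value 68, running total 68.00
- E (191/9 per unit): all 9 → value 191, running total 259.00
- D (165/33 per unit): all 33 → value 165, running total 424.00
- C (43/29 per unit): all 29 → value 43, running total 467.00
- B (41/30 per unit): 21 of 30 → value 21×41/30 = 28.7000, running total 495.70
Total 495.70.

495.70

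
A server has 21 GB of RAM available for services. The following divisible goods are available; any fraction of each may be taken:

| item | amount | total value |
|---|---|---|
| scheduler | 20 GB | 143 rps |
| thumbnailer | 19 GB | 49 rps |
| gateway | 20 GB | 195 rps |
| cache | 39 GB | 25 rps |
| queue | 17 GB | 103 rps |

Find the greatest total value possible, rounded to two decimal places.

202.15

Take in order of value per unit:
- gateway (195/20 per unit): all 20 → value 195, running total 195.00
- scheduler (143/20 per unit): 1 of 20 → value 1×143/20 = 7.1500, running total 202.15
Total 202.15.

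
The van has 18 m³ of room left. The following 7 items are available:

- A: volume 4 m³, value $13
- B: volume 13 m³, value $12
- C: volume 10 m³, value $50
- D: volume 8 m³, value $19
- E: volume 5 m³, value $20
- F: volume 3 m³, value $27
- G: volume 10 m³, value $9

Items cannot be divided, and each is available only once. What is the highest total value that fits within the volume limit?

Check high-value combinations within 18 m³:
- C+E+F: volume 10+5+3=18, value 50+20+27=97
- A+C+F: volume 4+10+3=17, value 13+50+27=90
- C+F: volume 10+3=13, value 50+27=77
- C+E: volume 10+5=15, value 50+20=70
- C+D: volume 10+8=18, value 50+19=69
Best: $97.

$97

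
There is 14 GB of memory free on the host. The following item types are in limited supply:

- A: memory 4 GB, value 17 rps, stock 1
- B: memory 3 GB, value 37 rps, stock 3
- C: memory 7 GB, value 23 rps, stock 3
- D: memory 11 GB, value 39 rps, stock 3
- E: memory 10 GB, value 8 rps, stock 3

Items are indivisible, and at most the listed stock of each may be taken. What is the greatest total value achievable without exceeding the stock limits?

Best selections within memory 14 and stock limits:
- 1×A + 3×B: memory 13, value 128
- 3×B: memory 9, value 111
Best: 128 rps.

128 rps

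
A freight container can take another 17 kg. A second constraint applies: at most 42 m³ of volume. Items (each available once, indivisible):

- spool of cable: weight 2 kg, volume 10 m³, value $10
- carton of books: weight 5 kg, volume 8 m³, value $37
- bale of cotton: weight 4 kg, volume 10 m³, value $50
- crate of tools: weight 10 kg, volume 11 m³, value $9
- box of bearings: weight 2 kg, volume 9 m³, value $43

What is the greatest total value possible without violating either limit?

$140

Feasible sets respecting both limits:
- spool of cable+carton of books+bale of cotton+box of bearings: weight 13, volume 37, value 140
- carton of books+bale of cotton+box of bearings: weight 11, volume 27, value 130
- spool of cable+bale of cotton+box of bearings: weight 8, volume 29, value 103
Best: $140.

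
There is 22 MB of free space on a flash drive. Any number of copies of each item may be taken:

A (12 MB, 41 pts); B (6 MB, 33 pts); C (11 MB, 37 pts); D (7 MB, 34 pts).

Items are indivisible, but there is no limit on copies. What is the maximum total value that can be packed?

Best value-per-unit is B at 33/6; filling with it alone gives 3×33 = 99.
Optimal mix: 3×D → size 21, value 102.

102 pts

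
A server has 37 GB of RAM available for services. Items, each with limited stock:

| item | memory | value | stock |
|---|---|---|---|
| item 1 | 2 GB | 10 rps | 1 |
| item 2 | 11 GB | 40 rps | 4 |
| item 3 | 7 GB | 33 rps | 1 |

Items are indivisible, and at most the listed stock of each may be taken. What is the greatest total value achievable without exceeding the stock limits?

Top feasible selections:
- 1×item 1 + 3×item 2: memory 35, value 130
- 1×item 1 + 2×item 2 + 1×item 3: memory 31, value 123
- 3×item 2: memory 33, value 120
Best: 130 rps.

130 rps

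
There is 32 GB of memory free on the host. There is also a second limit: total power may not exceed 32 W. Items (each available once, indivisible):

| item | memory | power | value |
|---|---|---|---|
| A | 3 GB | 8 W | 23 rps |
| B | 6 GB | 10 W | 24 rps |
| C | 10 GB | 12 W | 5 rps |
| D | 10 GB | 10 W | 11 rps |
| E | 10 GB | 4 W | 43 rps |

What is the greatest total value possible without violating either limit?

101 rps

Feasible sets respecting both limits:
- A+B+D+E: memory 29, power 32, value 101
- A+B+E: memory 19, power 22, value 90
- B+D+E: memory 26, power 24, value 78
Best: 101 rps.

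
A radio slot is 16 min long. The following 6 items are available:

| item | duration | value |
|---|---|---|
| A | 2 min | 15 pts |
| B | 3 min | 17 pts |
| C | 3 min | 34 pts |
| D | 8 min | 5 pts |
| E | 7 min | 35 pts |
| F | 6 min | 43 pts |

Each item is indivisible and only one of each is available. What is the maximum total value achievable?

112 pts

Check high-value combinations within 16 min:
- C+E+F: duration 3+7+6=16, value 34+35+43=112
- A+B+C+F: duration 2+3+3+6=14, value 15+17+34+43=109
- A+B+C+E: duration 2+3+3+7=15, value 15+17+34+35=101
Best: 112 pts.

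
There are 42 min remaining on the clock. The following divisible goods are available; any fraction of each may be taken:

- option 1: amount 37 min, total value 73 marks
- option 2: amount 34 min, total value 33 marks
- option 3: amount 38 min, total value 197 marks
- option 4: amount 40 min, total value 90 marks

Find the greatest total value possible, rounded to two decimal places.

206.00

Take in order of value per unit:
- option 3 (197/38 per unit): all 38 → value 197, running total 197.00
- option 4 (90/40 per unit): 4 of 40 → value 4×90/40 = 9.0000, running total 206.00
Total 206.00.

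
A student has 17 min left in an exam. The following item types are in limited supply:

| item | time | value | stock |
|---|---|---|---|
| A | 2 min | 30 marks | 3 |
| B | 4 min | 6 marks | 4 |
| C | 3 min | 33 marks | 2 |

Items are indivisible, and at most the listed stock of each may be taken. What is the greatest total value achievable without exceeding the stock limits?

Best selections within time 17 and stock limits:
- 3×A + 1×B + 2×C: time 16, value 162
- 3×A + 2×C: time 12, value 156
Best: 162 marks.

162 marks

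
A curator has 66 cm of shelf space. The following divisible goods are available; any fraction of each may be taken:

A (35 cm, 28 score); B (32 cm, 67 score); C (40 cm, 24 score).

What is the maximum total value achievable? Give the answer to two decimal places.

Take in order of value per unit:
- B (67/32 per unit): all 32 → value 67, running total 67.00
- A (28/35 per unit): 34 of 35 → value 34×28/35 = 27.2000, running total 94.20
Total 94.20.

94.20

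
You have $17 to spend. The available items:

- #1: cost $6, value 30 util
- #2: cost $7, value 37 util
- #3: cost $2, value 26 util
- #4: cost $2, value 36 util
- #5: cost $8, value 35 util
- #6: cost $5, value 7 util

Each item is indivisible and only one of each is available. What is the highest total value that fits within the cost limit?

Check high-value combinations within $17:
- #1+#2+#3+#4: cost 6+7+2+2=17, value 30+37+26+36=129
- #2+#4+#5: cost 7+2+8=17, value 37+36+35=108
- #2+#3+#4+#6: cost 7+2+2+5=16, value 37+26+36+7=106
Best: 129 util.

129 util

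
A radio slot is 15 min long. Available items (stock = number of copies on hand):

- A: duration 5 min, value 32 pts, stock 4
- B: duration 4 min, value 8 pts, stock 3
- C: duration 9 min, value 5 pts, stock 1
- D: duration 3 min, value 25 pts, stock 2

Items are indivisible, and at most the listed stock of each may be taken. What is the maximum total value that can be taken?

Best selections within duration 15 and stock limits:
- 3×A: duration 15, value 96
- 1×A + 1×B + 2×D: duration 15, value 90
- 2×A + 1×D: duration 13, value 89
- 1×A + 2×D: duration 11, value 82
Best: 96 pts.

96 pts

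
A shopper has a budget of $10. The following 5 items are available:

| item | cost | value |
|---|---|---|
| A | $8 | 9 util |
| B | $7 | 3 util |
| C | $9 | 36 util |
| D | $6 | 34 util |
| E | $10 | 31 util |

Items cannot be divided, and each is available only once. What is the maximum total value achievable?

36 util

Check high-value combinations within $10:
- C: cost 9, value 36
- D: cost 6, value 34
- E: cost 10, value 31
- A: cost 8, value 9
- B: cost 7, value 3
Best: 36 util.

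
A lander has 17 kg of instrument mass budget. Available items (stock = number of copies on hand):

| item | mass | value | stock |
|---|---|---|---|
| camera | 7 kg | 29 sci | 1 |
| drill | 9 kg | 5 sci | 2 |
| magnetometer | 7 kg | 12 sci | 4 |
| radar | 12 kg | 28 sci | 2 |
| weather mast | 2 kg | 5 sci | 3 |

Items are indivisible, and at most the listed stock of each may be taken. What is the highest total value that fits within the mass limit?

46 sci

Top feasible selections:
- 1×camera + 1×magnetometer + 1×weather mast: mass 16, value 46
- 1×camera + 3×weather mast: mass 13, value 44
- 1×camera + 1×magnetometer: mass 14, value 41
Best: 46 sci.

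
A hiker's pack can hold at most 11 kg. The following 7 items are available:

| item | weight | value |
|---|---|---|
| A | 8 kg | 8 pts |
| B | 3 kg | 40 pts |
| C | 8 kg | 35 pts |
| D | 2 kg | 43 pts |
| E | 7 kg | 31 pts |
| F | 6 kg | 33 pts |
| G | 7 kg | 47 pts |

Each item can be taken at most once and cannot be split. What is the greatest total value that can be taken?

116 pts

Check high-value combinations within 11 kg:
- B+D+F: weight 3+2+6=11, value 40+43+33=116
- D+G: weight 2+7=9, value 43+47=90
- B+G: weight 3+7=10, value 40+47=87
- B+D: weight 3+2=5, value 40+43=83
Best: 116 pts.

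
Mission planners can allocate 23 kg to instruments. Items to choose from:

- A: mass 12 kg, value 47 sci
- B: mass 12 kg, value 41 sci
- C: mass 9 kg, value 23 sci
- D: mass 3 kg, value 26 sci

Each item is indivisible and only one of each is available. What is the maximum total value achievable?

73 sci

Check high-value combinations within 23 kg:
- A+D: mass 12+3=15, value 47+26=73
- A+C: mass 12+9=21, value 47+23=70
- B+D: mass 12+3=15, value 41+26=67
Best: 73 sci.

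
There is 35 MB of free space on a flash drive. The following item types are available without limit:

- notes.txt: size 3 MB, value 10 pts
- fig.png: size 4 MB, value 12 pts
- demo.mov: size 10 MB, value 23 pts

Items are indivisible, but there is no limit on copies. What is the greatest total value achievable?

114 pts

Best value-per-unit is notes.txt at 10/3; filling with it alone gives 11×10 = 110.
Optimal mix: 9×notes.txt + 2×fig.png → size 35, value 114.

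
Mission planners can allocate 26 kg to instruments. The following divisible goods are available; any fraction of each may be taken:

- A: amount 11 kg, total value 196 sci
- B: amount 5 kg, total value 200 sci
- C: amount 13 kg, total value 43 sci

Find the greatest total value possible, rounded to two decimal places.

429.08

Take in order of value per unit:
- B (200/5 per unit): all 5 → value 200, running total 200.00
- A (196/11 per unit): all 11 → value 196, running total 396.00
- C (43/13 per unit): 10 of 13 → value 10×43/13 = 33.0769, running total 429.08
Total 429.08.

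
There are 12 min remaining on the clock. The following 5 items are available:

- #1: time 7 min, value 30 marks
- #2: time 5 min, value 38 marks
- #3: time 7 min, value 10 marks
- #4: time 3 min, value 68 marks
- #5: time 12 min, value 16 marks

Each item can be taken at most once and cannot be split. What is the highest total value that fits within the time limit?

106 marks

Check high-value combinations within 12 min:
- #2+#4: time 5+3=8, value 38+68=106
- #1+#4: time 7+3=10, value 30+68=98
- #3+#4: time 7+3=10, value 10+68=78
Best: 106 marks.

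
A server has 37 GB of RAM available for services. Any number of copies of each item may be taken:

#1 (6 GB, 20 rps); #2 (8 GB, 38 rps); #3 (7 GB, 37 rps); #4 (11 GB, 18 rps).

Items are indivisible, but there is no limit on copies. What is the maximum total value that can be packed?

Best value-per-unit is #3 at 37/7; filling with it alone gives 5×37 = 185.
Optimal mix: 2×#2 + 3×#3 → memory 37, value 187.

187 rps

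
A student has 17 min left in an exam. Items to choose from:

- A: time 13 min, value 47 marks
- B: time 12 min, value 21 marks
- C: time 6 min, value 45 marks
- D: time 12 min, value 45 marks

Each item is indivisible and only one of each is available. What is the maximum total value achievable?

Check high-value combinations within 17 min:
- A: time 13, value 47
- C: time 6, value 45
- D: time 12, value 45
- B: time 12, value 21
Best: 47 marks.

47 marks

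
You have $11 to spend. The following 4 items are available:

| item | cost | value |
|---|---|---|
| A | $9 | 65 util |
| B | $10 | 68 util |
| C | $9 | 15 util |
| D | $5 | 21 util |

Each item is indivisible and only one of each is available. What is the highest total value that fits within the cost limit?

68 util

Check high-value combinations within $11:
- B: cost 10, value 68
- A: cost 9, value 65
- D: cost 5, value 21
Best: 68 util.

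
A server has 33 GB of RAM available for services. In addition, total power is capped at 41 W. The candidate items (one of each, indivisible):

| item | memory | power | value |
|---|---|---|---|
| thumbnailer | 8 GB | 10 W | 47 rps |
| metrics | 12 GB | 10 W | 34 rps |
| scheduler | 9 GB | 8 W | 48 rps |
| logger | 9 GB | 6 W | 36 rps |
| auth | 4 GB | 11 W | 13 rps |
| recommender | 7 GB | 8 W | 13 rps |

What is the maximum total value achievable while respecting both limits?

144 rps

Feasible sets respecting both limits:
- thumbnailer+scheduler+logger+auth: memory 30, power 35, value 144
- thumbnailer+scheduler+logger+recommender: memory 33, power 32, value 144
- thumbnailer+metrics+scheduler+auth: memory 33, power 39, value 142
- thumbnailer+scheduler+logger: memory 26, power 24, value 131
Best: 144 rps.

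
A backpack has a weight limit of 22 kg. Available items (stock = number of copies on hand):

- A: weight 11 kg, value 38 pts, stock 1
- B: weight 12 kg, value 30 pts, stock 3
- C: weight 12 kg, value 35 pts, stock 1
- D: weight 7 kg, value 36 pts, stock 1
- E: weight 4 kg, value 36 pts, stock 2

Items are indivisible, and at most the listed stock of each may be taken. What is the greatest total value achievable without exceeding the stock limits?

110 pts

Best selections within weight 22 and stock limits:
- 1×A + 2×E: weight 19, value 110
- 1×A + 1×D + 1×E: weight 22, value 110
- 1×D + 2×E: weight 15, value 108
Best: 110 pts.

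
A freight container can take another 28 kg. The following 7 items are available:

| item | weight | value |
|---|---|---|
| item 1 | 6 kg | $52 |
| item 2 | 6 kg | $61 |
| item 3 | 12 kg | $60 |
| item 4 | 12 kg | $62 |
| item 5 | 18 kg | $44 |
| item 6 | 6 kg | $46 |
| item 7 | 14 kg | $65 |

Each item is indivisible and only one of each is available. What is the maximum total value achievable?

Check high-value combinations within 28 kg:
- item 1+item 2+item 7: weight 6+6+14=26, value 52+61+65=178
- item 1+item 2+item 4: weight 6+6+12=24, value 52+61+62=175
- item 1+item 2+item 3: weight 6+6+12=24, value 52+61+60=173
- item 2+item 6+item 7: weight 6+6+14=26, value 61+46+65=172
- item 2+item 4+item 6: weight 6+12+6=24, value 61+62+46=169
Best: $178.

$178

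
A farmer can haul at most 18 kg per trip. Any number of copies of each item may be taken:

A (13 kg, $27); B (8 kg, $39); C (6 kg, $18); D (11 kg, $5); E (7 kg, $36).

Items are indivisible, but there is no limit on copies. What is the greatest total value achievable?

Best value-per-unit is E at 36/7; filling with it alone gives 2×36 = 72.
Optimal mix: 2×B → weight 16, value 78.

$78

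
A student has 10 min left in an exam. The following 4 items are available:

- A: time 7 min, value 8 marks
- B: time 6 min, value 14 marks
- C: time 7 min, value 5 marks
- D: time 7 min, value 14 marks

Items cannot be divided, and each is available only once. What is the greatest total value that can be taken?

Check high-value combinations within 10 min:
- B: time 6, value 14
- D: time 7, value 14
- A: time 7, value 8
Best: 14 marks.

14 marks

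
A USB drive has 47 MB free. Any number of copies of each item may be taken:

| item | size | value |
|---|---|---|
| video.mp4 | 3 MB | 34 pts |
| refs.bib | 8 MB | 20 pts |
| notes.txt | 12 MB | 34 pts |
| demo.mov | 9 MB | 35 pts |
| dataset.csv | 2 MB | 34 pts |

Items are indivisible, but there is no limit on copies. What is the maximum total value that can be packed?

Best value-per-unit is dataset.csv at 34/2; filling with it alone gives 23×34 = 782.
Optimal mix: 1×video.mp4 + 22×dataset.csv → size 47, value 782.

782 pts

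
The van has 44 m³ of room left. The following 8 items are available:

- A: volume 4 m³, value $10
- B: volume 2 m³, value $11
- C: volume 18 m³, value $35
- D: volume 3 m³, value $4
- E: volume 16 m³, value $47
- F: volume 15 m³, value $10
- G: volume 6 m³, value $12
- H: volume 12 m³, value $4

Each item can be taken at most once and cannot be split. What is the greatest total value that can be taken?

$107

Check high-value combinations within 44 m³:
- A+B+C+D+E: volume 4+2+18+3+16=43, value 10+11+35+4+47=107
- B+C+E+G: volume 2+18+16+6=42, value 11+35+47+12=105
- A+C+E+G: volume 4+18+16+6=44, value 10+35+47+12=104
Best: $107.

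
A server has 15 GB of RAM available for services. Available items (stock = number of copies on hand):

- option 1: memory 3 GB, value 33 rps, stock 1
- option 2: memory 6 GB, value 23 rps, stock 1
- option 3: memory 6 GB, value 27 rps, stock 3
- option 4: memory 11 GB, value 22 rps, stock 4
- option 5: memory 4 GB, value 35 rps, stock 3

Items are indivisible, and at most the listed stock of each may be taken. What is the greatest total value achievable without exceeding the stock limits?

138 rps

Best selections within memory 15 and stock limits:
- 1×option 1 + 3×option 5: memory 15, value 138
- 3×option 5: memory 12, value 105
Best: 138 rps.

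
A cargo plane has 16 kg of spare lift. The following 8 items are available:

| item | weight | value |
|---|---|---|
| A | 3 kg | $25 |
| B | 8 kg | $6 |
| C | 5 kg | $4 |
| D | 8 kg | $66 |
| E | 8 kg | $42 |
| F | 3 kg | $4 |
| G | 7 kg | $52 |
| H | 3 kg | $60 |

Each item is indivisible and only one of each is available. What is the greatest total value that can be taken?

Check high-value combinations within 16 kg:
- A+D+H: weight 3+8+3=14, value 25+66+60=151
- A+F+G+H: weight 3+3+7+3=16, value 25+4+52+60=141
- A+G+H: weight 3+7+3=13, value 25+52+60=137
- D+F+H: weight 8+3+3=14, value 66+4+60=130
- C+D+H: weight 5+8+3=16, value 4+66+60=130
Best: $151.

$151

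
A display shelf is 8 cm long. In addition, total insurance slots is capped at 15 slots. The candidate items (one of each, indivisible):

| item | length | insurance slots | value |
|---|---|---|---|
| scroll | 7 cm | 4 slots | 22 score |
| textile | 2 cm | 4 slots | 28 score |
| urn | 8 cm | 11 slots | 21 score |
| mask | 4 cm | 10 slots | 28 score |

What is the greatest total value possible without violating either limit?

56 score

Feasible sets respecting both limits:
- textile+mask: length 6, insurance slots 14, value 56
- textile: length 2, insurance slots 4, value 28
- mask: length 4, insurance slots 10, value 28
Best: 56 score.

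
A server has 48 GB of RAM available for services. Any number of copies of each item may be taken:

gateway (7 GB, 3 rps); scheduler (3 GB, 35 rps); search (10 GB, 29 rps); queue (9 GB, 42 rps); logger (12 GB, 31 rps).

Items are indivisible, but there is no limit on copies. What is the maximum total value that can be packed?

560 rps

Best value-per-unit is scheduler at 35/3, and filling with it alone uses memory 16×3=48. No mix of the others beats 16×35 = 560.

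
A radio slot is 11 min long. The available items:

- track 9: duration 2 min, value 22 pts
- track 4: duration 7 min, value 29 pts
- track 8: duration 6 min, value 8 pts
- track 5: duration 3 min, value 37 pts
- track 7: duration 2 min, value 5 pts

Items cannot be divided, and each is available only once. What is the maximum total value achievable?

67 pts

Check high-value combinations within 11 min:
- track 9+track 8+track 5: duration 2+6+3=11, value 22+8+37=67
- track 4+track 5: duration 7+3=10, value 29+37=66
- track 9+track 5+track 7: duration 2+3+2=7, value 22+37+5=64
- track 9+track 5: duration 2+3=5, value 22+37=59
- track 9+track 4+track 7: duration 2+7+2=11, value 22+29+5=56
Best: 67 pts.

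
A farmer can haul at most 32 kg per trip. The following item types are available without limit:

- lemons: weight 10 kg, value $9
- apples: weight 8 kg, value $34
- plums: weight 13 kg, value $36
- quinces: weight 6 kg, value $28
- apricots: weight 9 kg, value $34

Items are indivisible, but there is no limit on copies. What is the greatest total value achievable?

$146

Best value-per-unit is quinces at 28/6; filling with it alone gives 5×28 = 140.
Optimal mix: 1×apples + 4×quinces → weight 32, value 146.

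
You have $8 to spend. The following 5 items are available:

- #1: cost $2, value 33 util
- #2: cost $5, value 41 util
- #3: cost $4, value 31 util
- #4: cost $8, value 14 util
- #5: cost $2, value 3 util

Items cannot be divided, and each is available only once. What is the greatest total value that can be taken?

74 util

Check high-value combinations within $8:
- #1+#2: cost 2+5=7, value 33+41=74
- #1+#3+#5: cost 2+4+2=8, value 33+31+3=67
- #1+#3: cost 2+4=6, value 33+31=64
- #2+#5: cost 5+2=7, value 41+3=44
- #2: cost 5, value 41
Best: 74 util.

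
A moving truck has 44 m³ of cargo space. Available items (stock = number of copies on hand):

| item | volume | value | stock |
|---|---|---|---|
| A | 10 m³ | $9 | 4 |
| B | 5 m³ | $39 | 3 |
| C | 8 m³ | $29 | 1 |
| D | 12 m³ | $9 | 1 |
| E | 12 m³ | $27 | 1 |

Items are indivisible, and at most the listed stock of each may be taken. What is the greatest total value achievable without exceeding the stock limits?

Top feasible selections:
- 3×B + 1×C + 1×E: volume 35, value 173
- 2×A + 3×B + 1×C: volume 43, value 164
Best: $173.

$173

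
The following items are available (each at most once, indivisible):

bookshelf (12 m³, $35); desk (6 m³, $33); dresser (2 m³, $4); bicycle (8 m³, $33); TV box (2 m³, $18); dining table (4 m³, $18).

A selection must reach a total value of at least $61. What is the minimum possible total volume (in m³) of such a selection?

Subsets with value ≥ 61, sorted by total volume:
- desk+TV box+dining table: volume 12, value 69
- desk+dresser+TV box+dining table: volume 14, value 73
- bicycle+TV box+dining table: volume 14, value 69
Minimum volume: 12 m³.

12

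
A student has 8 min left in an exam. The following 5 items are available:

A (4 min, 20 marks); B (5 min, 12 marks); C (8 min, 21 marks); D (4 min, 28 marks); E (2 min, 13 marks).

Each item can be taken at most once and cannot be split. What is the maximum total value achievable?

48 marks

Check high-value combinations within 8 min:
- A+D: time 4+4=8, value 20+28=48
- D+E: time 4+2=6, value 28+13=41
- A+E: time 4+2=6, value 20+13=33
Best: 48 marks.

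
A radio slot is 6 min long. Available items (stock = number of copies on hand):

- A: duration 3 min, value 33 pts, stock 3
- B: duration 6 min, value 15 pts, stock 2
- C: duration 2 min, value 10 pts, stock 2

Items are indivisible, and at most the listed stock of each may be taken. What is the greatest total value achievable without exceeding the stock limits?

Best selections within duration 6 and stock limits:
- 2×A: duration 6, value 66
- 1×A + 1×C: duration 5, value 43
- 1×A: duration 3, value 33
- 2×C: duration 4, value 20
Best: 66 pts.

66 pts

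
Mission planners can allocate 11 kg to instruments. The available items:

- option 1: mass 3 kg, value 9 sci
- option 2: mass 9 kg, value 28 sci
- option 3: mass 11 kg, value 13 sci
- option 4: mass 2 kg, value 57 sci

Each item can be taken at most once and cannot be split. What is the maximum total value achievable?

85 sci

Check high-value combinations within 11 kg:
- option 2+option 4: mass 9+2=11, value 28+57=85
- option 1+option 4: mass 3+2=5, value 9+57=66
- option 4: mass 2, value 57
Best: 85 sci.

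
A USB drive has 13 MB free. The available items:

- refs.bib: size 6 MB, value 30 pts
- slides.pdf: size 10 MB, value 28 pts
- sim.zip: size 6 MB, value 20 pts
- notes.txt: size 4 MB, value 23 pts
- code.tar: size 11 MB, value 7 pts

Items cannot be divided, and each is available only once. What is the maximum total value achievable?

Check high-value combinations within 13 MB:
- refs.bib+notes.txt: size 6+4=10, value 30+23=53
- refs.bib+sim.zip: size 6+6=12, value 30+20=50
- sim.zip+notes.txt: size 6+4=10, value 20+23=43
Best: 53 pts.

53 pts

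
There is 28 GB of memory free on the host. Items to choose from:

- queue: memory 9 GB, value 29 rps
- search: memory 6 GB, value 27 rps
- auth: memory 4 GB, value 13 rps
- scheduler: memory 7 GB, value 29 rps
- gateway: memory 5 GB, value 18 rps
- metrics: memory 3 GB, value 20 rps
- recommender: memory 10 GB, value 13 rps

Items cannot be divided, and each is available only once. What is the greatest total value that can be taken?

Check high-value combinations within 28 GB:
- queue+auth+scheduler+gateway+metrics: memory 9+4+7+5+3=28, value 29+13+29+18+20=109
- search+auth+scheduler+gateway+metrics: memory 6+4+7+5+3=25, value 27+13+29+18+20=107
- queue+search+auth+gateway+metrics: memory 9+6+4+5+3=27, value 29+27+13+18+20=107
Best: 109 rps.

109 rps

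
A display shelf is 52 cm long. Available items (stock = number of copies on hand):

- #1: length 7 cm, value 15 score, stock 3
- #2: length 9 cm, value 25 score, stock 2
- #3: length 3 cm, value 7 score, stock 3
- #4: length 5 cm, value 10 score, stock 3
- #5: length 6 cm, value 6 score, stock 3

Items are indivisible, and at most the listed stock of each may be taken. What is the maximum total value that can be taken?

122 score

Top feasible selections:
- 3×#1 + 2×#2 + 1×#3 + 2×#4: length 52, value 122
- 2×#1 + 2×#2 + 3×#3 + 2×#4: length 51, value 121
- 3×#1 + 2×#2 + 2×#3 + 1×#4: length 50, value 119
- 2×#1 + 2×#2 + 1×#3 + 3×#4: length 50, value 117
Best: 122 score.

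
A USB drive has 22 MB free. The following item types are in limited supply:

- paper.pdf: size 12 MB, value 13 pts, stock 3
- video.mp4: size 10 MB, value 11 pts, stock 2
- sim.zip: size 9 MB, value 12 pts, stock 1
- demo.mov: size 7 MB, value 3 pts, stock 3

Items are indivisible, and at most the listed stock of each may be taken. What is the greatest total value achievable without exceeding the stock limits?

25 pts

Best selections within size 22 and stock limits:
- 1×paper.pdf + 1×sim.zip: size 21, value 25
- 1×paper.pdf + 1×video.mp4: size 22, value 24
Best: 25 pts.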